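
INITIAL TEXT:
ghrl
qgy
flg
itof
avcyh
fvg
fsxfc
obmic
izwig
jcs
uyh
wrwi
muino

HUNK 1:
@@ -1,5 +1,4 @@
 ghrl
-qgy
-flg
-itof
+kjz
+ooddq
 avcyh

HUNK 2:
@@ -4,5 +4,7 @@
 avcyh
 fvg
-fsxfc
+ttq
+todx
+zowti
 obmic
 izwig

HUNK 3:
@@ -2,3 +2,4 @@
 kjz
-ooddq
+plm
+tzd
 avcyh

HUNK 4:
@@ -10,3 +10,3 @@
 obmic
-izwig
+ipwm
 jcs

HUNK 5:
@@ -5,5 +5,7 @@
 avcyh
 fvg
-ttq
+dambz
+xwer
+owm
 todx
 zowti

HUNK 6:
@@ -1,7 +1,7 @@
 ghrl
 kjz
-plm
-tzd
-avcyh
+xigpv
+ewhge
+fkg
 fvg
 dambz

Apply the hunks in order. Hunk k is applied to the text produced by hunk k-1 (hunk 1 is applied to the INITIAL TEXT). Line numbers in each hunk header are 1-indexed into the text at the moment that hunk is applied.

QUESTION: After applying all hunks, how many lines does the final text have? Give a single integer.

Hunk 1: at line 1 remove [qgy,flg,itof] add [kjz,ooddq] -> 12 lines: ghrl kjz ooddq avcyh fvg fsxfc obmic izwig jcs uyh wrwi muino
Hunk 2: at line 4 remove [fsxfc] add [ttq,todx,zowti] -> 14 lines: ghrl kjz ooddq avcyh fvg ttq todx zowti obmic izwig jcs uyh wrwi muino
Hunk 3: at line 2 remove [ooddq] add [plm,tzd] -> 15 lines: ghrl kjz plm tzd avcyh fvg ttq todx zowti obmic izwig jcs uyh wrwi muino
Hunk 4: at line 10 remove [izwig] add [ipwm] -> 15 lines: ghrl kjz plm tzd avcyh fvg ttq todx zowti obmic ipwm jcs uyh wrwi muino
Hunk 5: at line 5 remove [ttq] add [dambz,xwer,owm] -> 17 lines: ghrl kjz plm tzd avcyh fvg dambz xwer owm todx zowti obmic ipwm jcs uyh wrwi muino
Hunk 6: at line 1 remove [plm,tzd,avcyh] add [xigpv,ewhge,fkg] -> 17 lines: ghrl kjz xigpv ewhge fkg fvg dambz xwer owm todx zowti obmic ipwm jcs uyh wrwi muino
Final line count: 17

Answer: 17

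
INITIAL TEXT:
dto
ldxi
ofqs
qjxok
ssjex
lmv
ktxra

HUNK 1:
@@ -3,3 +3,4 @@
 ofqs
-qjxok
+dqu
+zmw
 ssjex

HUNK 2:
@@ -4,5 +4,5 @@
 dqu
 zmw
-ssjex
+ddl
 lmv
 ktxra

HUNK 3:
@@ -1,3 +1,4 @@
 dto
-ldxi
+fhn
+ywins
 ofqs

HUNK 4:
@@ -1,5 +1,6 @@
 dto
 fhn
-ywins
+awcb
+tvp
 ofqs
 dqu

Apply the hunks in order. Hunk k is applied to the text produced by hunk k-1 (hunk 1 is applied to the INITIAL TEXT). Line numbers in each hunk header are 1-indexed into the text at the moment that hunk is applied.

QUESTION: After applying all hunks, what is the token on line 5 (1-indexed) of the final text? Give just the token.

Hunk 1: at line 3 remove [qjxok] add [dqu,zmw] -> 8 lines: dto ldxi ofqs dqu zmw ssjex lmv ktxra
Hunk 2: at line 4 remove [ssjex] add [ddl] -> 8 lines: dto ldxi ofqs dqu zmw ddl lmv ktxra
Hunk 3: at line 1 remove [ldxi] add [fhn,ywins] -> 9 lines: dto fhn ywins ofqs dqu zmw ddl lmv ktxra
Hunk 4: at line 1 remove [ywins] add [awcb,tvp] -> 10 lines: dto fhn awcb tvp ofqs dqu zmw ddl lmv ktxra
Final line 5: ofqs

Answer: ofqs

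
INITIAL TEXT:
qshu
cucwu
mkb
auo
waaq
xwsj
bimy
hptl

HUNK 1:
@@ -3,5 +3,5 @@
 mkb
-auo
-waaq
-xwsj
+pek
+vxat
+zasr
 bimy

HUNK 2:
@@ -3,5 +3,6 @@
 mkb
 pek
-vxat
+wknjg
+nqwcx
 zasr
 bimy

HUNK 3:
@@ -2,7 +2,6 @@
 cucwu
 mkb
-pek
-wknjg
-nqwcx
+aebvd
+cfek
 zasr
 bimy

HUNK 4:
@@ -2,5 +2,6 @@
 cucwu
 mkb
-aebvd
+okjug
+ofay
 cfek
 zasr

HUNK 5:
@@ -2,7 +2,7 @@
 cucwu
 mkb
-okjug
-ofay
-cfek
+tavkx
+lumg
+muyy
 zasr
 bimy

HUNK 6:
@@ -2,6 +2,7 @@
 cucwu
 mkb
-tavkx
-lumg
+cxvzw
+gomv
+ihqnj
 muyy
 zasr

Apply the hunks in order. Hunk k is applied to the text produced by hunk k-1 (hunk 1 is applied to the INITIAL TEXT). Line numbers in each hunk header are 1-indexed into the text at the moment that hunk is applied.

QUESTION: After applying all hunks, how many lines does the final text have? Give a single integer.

Answer: 10

Derivation:
Hunk 1: at line 3 remove [auo,waaq,xwsj] add [pek,vxat,zasr] -> 8 lines: qshu cucwu mkb pek vxat zasr bimy hptl
Hunk 2: at line 3 remove [vxat] add [wknjg,nqwcx] -> 9 lines: qshu cucwu mkb pek wknjg nqwcx zasr bimy hptl
Hunk 3: at line 2 remove [pek,wknjg,nqwcx] add [aebvd,cfek] -> 8 lines: qshu cucwu mkb aebvd cfek zasr bimy hptl
Hunk 4: at line 2 remove [aebvd] add [okjug,ofay] -> 9 lines: qshu cucwu mkb okjug ofay cfek zasr bimy hptl
Hunk 5: at line 2 remove [okjug,ofay,cfek] add [tavkx,lumg,muyy] -> 9 lines: qshu cucwu mkb tavkx lumg muyy zasr bimy hptl
Hunk 6: at line 2 remove [tavkx,lumg] add [cxvzw,gomv,ihqnj] -> 10 lines: qshu cucwu mkb cxvzw gomv ihqnj muyy zasr bimy hptl
Final line count: 10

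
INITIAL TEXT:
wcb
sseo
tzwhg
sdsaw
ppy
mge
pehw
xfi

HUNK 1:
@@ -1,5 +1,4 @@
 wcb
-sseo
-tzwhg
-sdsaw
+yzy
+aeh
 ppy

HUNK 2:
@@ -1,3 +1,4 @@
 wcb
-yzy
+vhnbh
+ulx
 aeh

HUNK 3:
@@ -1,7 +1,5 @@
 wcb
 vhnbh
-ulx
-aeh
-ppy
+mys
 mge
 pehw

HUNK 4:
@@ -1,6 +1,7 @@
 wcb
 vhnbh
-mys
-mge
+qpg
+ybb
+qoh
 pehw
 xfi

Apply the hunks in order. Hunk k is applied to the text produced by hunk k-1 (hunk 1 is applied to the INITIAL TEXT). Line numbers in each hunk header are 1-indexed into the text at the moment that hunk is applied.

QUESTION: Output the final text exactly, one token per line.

Answer: wcb
vhnbh
qpg
ybb
qoh
pehw
xfi

Derivation:
Hunk 1: at line 1 remove [sseo,tzwhg,sdsaw] add [yzy,aeh] -> 7 lines: wcb yzy aeh ppy mge pehw xfi
Hunk 2: at line 1 remove [yzy] add [vhnbh,ulx] -> 8 lines: wcb vhnbh ulx aeh ppy mge pehw xfi
Hunk 3: at line 1 remove [ulx,aeh,ppy] add [mys] -> 6 lines: wcb vhnbh mys mge pehw xfi
Hunk 4: at line 1 remove [mys,mge] add [qpg,ybb,qoh] -> 7 lines: wcb vhnbh qpg ybb qoh pehw xfi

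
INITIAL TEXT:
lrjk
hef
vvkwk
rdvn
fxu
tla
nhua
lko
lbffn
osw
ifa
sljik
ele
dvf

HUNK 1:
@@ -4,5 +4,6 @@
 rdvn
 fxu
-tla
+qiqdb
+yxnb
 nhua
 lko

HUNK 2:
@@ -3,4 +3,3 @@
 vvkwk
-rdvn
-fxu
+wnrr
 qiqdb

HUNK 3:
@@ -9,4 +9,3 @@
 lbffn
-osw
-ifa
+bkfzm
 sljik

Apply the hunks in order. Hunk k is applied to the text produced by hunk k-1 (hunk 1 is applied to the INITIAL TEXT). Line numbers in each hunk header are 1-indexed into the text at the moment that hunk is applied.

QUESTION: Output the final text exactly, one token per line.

Hunk 1: at line 4 remove [tla] add [qiqdb,yxnb] -> 15 lines: lrjk hef vvkwk rdvn fxu qiqdb yxnb nhua lko lbffn osw ifa sljik ele dvf
Hunk 2: at line 3 remove [rdvn,fxu] add [wnrr] -> 14 lines: lrjk hef vvkwk wnrr qiqdb yxnb nhua lko lbffn osw ifa sljik ele dvf
Hunk 3: at line 9 remove [osw,ifa] add [bkfzm] -> 13 lines: lrjk hef vvkwk wnrr qiqdb yxnb nhua lko lbffn bkfzm sljik ele dvf

Answer: lrjk
hef
vvkwk
wnrr
qiqdb
yxnb
nhua
lko
lbffn
bkfzm
sljik
ele
dvf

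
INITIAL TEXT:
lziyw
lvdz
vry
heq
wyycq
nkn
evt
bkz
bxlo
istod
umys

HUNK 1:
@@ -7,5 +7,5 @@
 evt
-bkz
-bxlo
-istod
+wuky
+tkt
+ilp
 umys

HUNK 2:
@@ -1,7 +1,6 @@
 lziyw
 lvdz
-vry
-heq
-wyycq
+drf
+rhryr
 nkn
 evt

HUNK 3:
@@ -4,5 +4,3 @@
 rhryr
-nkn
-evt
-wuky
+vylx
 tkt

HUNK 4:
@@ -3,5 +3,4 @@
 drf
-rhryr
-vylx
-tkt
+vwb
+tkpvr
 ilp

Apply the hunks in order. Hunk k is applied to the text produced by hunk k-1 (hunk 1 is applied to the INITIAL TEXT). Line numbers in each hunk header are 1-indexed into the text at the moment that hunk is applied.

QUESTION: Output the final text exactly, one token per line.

Answer: lziyw
lvdz
drf
vwb
tkpvr
ilp
umys

Derivation:
Hunk 1: at line 7 remove [bkz,bxlo,istod] add [wuky,tkt,ilp] -> 11 lines: lziyw lvdz vry heq wyycq nkn evt wuky tkt ilp umys
Hunk 2: at line 1 remove [vry,heq,wyycq] add [drf,rhryr] -> 10 lines: lziyw lvdz drf rhryr nkn evt wuky tkt ilp umys
Hunk 3: at line 4 remove [nkn,evt,wuky] add [vylx] -> 8 lines: lziyw lvdz drf rhryr vylx tkt ilp umys
Hunk 4: at line 3 remove [rhryr,vylx,tkt] add [vwb,tkpvr] -> 7 lines: lziyw lvdz drf vwb tkpvr ilp umys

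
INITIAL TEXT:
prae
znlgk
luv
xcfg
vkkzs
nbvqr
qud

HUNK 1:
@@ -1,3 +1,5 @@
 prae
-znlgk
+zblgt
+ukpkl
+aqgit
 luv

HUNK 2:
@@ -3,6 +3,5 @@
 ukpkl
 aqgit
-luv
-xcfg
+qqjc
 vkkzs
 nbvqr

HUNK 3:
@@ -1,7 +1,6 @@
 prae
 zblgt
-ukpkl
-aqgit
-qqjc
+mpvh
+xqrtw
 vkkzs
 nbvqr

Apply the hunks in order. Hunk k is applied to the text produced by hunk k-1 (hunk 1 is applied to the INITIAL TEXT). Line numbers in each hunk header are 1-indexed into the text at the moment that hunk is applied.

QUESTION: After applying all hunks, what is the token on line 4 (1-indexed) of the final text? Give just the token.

Answer: xqrtw

Derivation:
Hunk 1: at line 1 remove [znlgk] add [zblgt,ukpkl,aqgit] -> 9 lines: prae zblgt ukpkl aqgit luv xcfg vkkzs nbvqr qud
Hunk 2: at line 3 remove [luv,xcfg] add [qqjc] -> 8 lines: prae zblgt ukpkl aqgit qqjc vkkzs nbvqr qud
Hunk 3: at line 1 remove [ukpkl,aqgit,qqjc] add [mpvh,xqrtw] -> 7 lines: prae zblgt mpvh xqrtw vkkzs nbvqr qud
Final line 4: xqrtw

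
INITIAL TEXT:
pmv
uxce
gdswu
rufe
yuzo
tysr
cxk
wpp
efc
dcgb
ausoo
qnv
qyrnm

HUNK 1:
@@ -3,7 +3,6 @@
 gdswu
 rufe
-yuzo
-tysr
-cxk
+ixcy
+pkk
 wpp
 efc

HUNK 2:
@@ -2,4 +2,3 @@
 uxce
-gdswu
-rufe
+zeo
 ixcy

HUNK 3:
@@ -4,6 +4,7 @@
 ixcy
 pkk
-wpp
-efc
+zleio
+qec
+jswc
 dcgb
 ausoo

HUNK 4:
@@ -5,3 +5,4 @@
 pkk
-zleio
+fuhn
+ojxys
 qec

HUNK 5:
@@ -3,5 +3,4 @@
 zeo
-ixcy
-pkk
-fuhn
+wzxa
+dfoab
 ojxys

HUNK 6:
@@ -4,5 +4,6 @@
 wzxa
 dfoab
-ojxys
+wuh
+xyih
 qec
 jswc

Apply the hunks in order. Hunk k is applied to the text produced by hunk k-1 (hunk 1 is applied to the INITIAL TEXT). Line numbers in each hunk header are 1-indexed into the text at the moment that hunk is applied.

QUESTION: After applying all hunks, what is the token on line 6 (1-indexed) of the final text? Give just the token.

Answer: wuh

Derivation:
Hunk 1: at line 3 remove [yuzo,tysr,cxk] add [ixcy,pkk] -> 12 lines: pmv uxce gdswu rufe ixcy pkk wpp efc dcgb ausoo qnv qyrnm
Hunk 2: at line 2 remove [gdswu,rufe] add [zeo] -> 11 lines: pmv uxce zeo ixcy pkk wpp efc dcgb ausoo qnv qyrnm
Hunk 3: at line 4 remove [wpp,efc] add [zleio,qec,jswc] -> 12 lines: pmv uxce zeo ixcy pkk zleio qec jswc dcgb ausoo qnv qyrnm
Hunk 4: at line 5 remove [zleio] add [fuhn,ojxys] -> 13 lines: pmv uxce zeo ixcy pkk fuhn ojxys qec jswc dcgb ausoo qnv qyrnm
Hunk 5: at line 3 remove [ixcy,pkk,fuhn] add [wzxa,dfoab] -> 12 lines: pmv uxce zeo wzxa dfoab ojxys qec jswc dcgb ausoo qnv qyrnm
Hunk 6: at line 4 remove [ojxys] add [wuh,xyih] -> 13 lines: pmv uxce zeo wzxa dfoab wuh xyih qec jswc dcgb ausoo qnv qyrnm
Final line 6: wuh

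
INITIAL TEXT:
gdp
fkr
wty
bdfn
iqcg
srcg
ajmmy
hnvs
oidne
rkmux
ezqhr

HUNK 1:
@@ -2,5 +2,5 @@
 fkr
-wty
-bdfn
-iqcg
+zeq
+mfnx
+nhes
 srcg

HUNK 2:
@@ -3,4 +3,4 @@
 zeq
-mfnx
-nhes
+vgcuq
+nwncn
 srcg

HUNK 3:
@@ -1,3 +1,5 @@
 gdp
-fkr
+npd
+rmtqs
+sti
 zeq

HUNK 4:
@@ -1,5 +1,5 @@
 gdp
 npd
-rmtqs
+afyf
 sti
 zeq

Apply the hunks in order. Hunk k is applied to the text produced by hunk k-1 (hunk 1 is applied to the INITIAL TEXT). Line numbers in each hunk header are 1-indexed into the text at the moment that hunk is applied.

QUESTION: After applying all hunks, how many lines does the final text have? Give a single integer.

Answer: 13

Derivation:
Hunk 1: at line 2 remove [wty,bdfn,iqcg] add [zeq,mfnx,nhes] -> 11 lines: gdp fkr zeq mfnx nhes srcg ajmmy hnvs oidne rkmux ezqhr
Hunk 2: at line 3 remove [mfnx,nhes] add [vgcuq,nwncn] -> 11 lines: gdp fkr zeq vgcuq nwncn srcg ajmmy hnvs oidne rkmux ezqhr
Hunk 3: at line 1 remove [fkr] add [npd,rmtqs,sti] -> 13 lines: gdp npd rmtqs sti zeq vgcuq nwncn srcg ajmmy hnvs oidne rkmux ezqhr
Hunk 4: at line 1 remove [rmtqs] add [afyf] -> 13 lines: gdp npd afyf sti zeq vgcuq nwncn srcg ajmmy hnvs oidne rkmux ezqhr
Final line count: 13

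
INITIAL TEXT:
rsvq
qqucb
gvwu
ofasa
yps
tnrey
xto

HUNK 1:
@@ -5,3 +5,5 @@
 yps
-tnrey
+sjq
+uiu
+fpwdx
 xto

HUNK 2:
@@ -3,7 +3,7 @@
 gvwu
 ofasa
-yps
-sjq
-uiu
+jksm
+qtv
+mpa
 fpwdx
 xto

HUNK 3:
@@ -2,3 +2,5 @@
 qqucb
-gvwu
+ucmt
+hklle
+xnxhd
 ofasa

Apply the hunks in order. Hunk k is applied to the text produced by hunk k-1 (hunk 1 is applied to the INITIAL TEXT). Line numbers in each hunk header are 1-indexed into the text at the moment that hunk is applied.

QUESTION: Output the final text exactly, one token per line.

Answer: rsvq
qqucb
ucmt
hklle
xnxhd
ofasa
jksm
qtv
mpa
fpwdx
xto

Derivation:
Hunk 1: at line 5 remove [tnrey] add [sjq,uiu,fpwdx] -> 9 lines: rsvq qqucb gvwu ofasa yps sjq uiu fpwdx xto
Hunk 2: at line 3 remove [yps,sjq,uiu] add [jksm,qtv,mpa] -> 9 lines: rsvq qqucb gvwu ofasa jksm qtv mpa fpwdx xto
Hunk 3: at line 2 remove [gvwu] add [ucmt,hklle,xnxhd] -> 11 lines: rsvq qqucb ucmt hklle xnxhd ofasa jksm qtv mpa fpwdx xto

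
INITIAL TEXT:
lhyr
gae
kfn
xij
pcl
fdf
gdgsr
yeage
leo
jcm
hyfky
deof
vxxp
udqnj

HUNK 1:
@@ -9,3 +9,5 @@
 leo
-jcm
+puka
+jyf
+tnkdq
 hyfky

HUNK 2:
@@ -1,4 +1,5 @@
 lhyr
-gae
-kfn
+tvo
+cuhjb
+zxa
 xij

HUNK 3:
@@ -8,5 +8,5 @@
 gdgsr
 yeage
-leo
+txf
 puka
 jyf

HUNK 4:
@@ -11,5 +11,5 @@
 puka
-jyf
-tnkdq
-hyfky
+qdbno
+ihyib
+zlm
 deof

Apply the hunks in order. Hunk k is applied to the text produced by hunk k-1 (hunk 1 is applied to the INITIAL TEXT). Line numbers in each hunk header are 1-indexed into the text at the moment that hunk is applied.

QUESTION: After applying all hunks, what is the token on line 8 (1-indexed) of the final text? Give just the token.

Hunk 1: at line 9 remove [jcm] add [puka,jyf,tnkdq] -> 16 lines: lhyr gae kfn xij pcl fdf gdgsr yeage leo puka jyf tnkdq hyfky deof vxxp udqnj
Hunk 2: at line 1 remove [gae,kfn] add [tvo,cuhjb,zxa] -> 17 lines: lhyr tvo cuhjb zxa xij pcl fdf gdgsr yeage leo puka jyf tnkdq hyfky deof vxxp udqnj
Hunk 3: at line 8 remove [leo] add [txf] -> 17 lines: lhyr tvo cuhjb zxa xij pcl fdf gdgsr yeage txf puka jyf tnkdq hyfky deof vxxp udqnj
Hunk 4: at line 11 remove [jyf,tnkdq,hyfky] add [qdbno,ihyib,zlm] -> 17 lines: lhyr tvo cuhjb zxa xij pcl fdf gdgsr yeage txf puka qdbno ihyib zlm deof vxxp udqnj
Final line 8: gdgsr

Answer: gdgsr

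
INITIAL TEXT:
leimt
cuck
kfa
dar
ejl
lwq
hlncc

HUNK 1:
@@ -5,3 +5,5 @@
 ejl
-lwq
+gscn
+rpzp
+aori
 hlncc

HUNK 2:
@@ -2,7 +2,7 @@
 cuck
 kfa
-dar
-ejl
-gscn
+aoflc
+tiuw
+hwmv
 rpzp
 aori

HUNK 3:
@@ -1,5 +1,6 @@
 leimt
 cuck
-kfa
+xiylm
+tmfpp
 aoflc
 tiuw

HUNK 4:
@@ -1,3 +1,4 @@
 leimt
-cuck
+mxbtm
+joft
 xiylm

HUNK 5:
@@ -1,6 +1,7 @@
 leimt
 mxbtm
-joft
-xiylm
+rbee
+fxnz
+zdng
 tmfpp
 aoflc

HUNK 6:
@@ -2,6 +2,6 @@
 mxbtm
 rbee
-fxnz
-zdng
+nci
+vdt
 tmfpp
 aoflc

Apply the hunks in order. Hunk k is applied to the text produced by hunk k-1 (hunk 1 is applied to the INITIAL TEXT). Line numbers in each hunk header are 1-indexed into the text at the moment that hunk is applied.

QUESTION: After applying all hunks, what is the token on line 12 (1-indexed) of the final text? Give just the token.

Answer: hlncc

Derivation:
Hunk 1: at line 5 remove [lwq] add [gscn,rpzp,aori] -> 9 lines: leimt cuck kfa dar ejl gscn rpzp aori hlncc
Hunk 2: at line 2 remove [dar,ejl,gscn] add [aoflc,tiuw,hwmv] -> 9 lines: leimt cuck kfa aoflc tiuw hwmv rpzp aori hlncc
Hunk 3: at line 1 remove [kfa] add [xiylm,tmfpp] -> 10 lines: leimt cuck xiylm tmfpp aoflc tiuw hwmv rpzp aori hlncc
Hunk 4: at line 1 remove [cuck] add [mxbtm,joft] -> 11 lines: leimt mxbtm joft xiylm tmfpp aoflc tiuw hwmv rpzp aori hlncc
Hunk 5: at line 1 remove [joft,xiylm] add [rbee,fxnz,zdng] -> 12 lines: leimt mxbtm rbee fxnz zdng tmfpp aoflc tiuw hwmv rpzp aori hlncc
Hunk 6: at line 2 remove [fxnz,zdng] add [nci,vdt] -> 12 lines: leimt mxbtm rbee nci vdt tmfpp aoflc tiuw hwmv rpzp aori hlncc
Final line 12: hlncc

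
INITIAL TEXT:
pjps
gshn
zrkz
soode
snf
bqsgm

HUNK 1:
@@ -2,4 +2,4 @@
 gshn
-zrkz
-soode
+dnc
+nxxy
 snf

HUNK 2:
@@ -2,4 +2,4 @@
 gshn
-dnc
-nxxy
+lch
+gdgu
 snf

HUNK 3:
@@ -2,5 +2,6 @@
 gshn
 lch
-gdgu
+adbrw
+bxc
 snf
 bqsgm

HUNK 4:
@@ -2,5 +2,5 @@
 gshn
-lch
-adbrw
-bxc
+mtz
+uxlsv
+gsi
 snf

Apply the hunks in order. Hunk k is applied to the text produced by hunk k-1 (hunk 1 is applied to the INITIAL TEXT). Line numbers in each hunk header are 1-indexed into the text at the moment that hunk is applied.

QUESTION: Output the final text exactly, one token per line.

Answer: pjps
gshn
mtz
uxlsv
gsi
snf
bqsgm

Derivation:
Hunk 1: at line 2 remove [zrkz,soode] add [dnc,nxxy] -> 6 lines: pjps gshn dnc nxxy snf bqsgm
Hunk 2: at line 2 remove [dnc,nxxy] add [lch,gdgu] -> 6 lines: pjps gshn lch gdgu snf bqsgm
Hunk 3: at line 2 remove [gdgu] add [adbrw,bxc] -> 7 lines: pjps gshn lch adbrw bxc snf bqsgm
Hunk 4: at line 2 remove [lch,adbrw,bxc] add [mtz,uxlsv,gsi] -> 7 lines: pjps gshn mtz uxlsv gsi snf bqsgm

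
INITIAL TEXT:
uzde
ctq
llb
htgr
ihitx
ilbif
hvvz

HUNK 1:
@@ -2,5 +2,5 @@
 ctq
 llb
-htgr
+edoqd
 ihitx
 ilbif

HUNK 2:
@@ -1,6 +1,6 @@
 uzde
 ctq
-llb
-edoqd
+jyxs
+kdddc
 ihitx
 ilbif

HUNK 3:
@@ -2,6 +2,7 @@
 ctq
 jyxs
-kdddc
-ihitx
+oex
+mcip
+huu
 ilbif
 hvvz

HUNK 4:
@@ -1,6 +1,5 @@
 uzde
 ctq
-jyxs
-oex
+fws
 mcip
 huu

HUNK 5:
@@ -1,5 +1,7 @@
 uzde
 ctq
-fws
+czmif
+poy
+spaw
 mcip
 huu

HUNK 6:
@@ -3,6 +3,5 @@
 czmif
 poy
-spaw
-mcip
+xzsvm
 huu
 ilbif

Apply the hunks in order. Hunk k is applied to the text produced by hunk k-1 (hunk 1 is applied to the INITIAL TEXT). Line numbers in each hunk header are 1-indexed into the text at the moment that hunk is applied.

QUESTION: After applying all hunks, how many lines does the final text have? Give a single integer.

Answer: 8

Derivation:
Hunk 1: at line 2 remove [htgr] add [edoqd] -> 7 lines: uzde ctq llb edoqd ihitx ilbif hvvz
Hunk 2: at line 1 remove [llb,edoqd] add [jyxs,kdddc] -> 7 lines: uzde ctq jyxs kdddc ihitx ilbif hvvz
Hunk 3: at line 2 remove [kdddc,ihitx] add [oex,mcip,huu] -> 8 lines: uzde ctq jyxs oex mcip huu ilbif hvvz
Hunk 4: at line 1 remove [jyxs,oex] add [fws] -> 7 lines: uzde ctq fws mcip huu ilbif hvvz
Hunk 5: at line 1 remove [fws] add [czmif,poy,spaw] -> 9 lines: uzde ctq czmif poy spaw mcip huu ilbif hvvz
Hunk 6: at line 3 remove [spaw,mcip] add [xzsvm] -> 8 lines: uzde ctq czmif poy xzsvm huu ilbif hvvz
Final line count: 8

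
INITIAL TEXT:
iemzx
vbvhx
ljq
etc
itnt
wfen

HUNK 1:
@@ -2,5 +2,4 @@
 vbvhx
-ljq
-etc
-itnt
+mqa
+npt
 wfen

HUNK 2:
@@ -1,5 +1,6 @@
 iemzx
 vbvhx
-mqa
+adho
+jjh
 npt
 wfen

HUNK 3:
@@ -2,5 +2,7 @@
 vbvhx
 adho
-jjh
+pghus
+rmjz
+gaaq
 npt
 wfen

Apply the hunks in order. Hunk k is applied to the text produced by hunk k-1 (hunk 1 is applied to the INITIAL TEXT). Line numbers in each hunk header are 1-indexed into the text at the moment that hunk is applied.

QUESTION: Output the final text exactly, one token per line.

Hunk 1: at line 2 remove [ljq,etc,itnt] add [mqa,npt] -> 5 lines: iemzx vbvhx mqa npt wfen
Hunk 2: at line 1 remove [mqa] add [adho,jjh] -> 6 lines: iemzx vbvhx adho jjh npt wfen
Hunk 3: at line 2 remove [jjh] add [pghus,rmjz,gaaq] -> 8 lines: iemzx vbvhx adho pghus rmjz gaaq npt wfen

Answer: iemzx
vbvhx
adho
pghus
rmjz
gaaq
npt
wfen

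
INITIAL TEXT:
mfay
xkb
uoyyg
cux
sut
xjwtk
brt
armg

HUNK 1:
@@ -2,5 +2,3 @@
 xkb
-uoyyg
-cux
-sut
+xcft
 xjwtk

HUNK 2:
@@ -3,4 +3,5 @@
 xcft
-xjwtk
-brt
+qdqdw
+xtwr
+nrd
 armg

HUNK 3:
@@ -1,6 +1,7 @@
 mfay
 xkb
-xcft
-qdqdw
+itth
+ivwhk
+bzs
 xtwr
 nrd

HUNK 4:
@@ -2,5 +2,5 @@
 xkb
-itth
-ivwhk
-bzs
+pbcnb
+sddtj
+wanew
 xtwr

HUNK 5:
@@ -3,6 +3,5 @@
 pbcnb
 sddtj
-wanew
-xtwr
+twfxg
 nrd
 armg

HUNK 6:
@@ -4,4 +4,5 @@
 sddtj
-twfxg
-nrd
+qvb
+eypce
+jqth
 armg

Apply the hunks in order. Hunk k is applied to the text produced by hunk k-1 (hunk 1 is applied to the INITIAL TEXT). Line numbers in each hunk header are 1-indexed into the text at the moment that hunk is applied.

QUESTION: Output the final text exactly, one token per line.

Answer: mfay
xkb
pbcnb
sddtj
qvb
eypce
jqth
armg

Derivation:
Hunk 1: at line 2 remove [uoyyg,cux,sut] add [xcft] -> 6 lines: mfay xkb xcft xjwtk brt armg
Hunk 2: at line 3 remove [xjwtk,brt] add [qdqdw,xtwr,nrd] -> 7 lines: mfay xkb xcft qdqdw xtwr nrd armg
Hunk 3: at line 1 remove [xcft,qdqdw] add [itth,ivwhk,bzs] -> 8 lines: mfay xkb itth ivwhk bzs xtwr nrd armg
Hunk 4: at line 2 remove [itth,ivwhk,bzs] add [pbcnb,sddtj,wanew] -> 8 lines: mfay xkb pbcnb sddtj wanew xtwr nrd armg
Hunk 5: at line 3 remove [wanew,xtwr] add [twfxg] -> 7 lines: mfay xkb pbcnb sddtj twfxg nrd armg
Hunk 6: at line 4 remove [twfxg,nrd] add [qvb,eypce,jqth] -> 8 lines: mfay xkb pbcnb sddtj qvb eypce jqth armg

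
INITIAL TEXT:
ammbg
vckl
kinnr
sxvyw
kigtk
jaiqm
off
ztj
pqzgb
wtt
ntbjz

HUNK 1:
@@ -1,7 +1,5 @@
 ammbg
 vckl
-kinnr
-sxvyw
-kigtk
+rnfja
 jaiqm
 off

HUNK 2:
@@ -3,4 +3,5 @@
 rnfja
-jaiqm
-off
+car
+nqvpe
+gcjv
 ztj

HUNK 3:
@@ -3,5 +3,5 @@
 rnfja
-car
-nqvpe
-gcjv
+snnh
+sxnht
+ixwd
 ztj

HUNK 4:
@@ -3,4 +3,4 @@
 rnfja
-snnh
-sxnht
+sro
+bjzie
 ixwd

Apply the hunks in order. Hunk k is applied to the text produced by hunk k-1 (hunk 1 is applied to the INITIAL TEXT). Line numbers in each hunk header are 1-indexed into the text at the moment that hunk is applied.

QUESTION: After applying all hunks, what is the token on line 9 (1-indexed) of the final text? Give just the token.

Hunk 1: at line 1 remove [kinnr,sxvyw,kigtk] add [rnfja] -> 9 lines: ammbg vckl rnfja jaiqm off ztj pqzgb wtt ntbjz
Hunk 2: at line 3 remove [jaiqm,off] add [car,nqvpe,gcjv] -> 10 lines: ammbg vckl rnfja car nqvpe gcjv ztj pqzgb wtt ntbjz
Hunk 3: at line 3 remove [car,nqvpe,gcjv] add [snnh,sxnht,ixwd] -> 10 lines: ammbg vckl rnfja snnh sxnht ixwd ztj pqzgb wtt ntbjz
Hunk 4: at line 3 remove [snnh,sxnht] add [sro,bjzie] -> 10 lines: ammbg vckl rnfja sro bjzie ixwd ztj pqzgb wtt ntbjz
Final line 9: wtt

Answer: wtt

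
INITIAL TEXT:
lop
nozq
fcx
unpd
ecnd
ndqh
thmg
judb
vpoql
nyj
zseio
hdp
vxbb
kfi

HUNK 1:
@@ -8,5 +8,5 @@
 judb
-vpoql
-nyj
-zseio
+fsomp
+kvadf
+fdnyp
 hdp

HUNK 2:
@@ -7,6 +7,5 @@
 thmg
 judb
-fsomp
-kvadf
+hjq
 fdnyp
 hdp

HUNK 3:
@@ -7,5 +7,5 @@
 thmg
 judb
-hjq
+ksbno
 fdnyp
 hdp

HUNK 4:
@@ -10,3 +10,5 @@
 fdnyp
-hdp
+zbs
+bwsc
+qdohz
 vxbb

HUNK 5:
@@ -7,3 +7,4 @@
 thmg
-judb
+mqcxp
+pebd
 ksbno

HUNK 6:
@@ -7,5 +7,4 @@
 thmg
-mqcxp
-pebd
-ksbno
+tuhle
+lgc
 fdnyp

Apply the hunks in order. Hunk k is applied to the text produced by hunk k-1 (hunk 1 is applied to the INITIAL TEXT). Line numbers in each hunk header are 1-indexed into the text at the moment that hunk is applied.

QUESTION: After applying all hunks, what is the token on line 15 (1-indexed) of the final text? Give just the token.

Answer: kfi

Derivation:
Hunk 1: at line 8 remove [vpoql,nyj,zseio] add [fsomp,kvadf,fdnyp] -> 14 lines: lop nozq fcx unpd ecnd ndqh thmg judb fsomp kvadf fdnyp hdp vxbb kfi
Hunk 2: at line 7 remove [fsomp,kvadf] add [hjq] -> 13 lines: lop nozq fcx unpd ecnd ndqh thmg judb hjq fdnyp hdp vxbb kfi
Hunk 3: at line 7 remove [hjq] add [ksbno] -> 13 lines: lop nozq fcx unpd ecnd ndqh thmg judb ksbno fdnyp hdp vxbb kfi
Hunk 4: at line 10 remove [hdp] add [zbs,bwsc,qdohz] -> 15 lines: lop nozq fcx unpd ecnd ndqh thmg judb ksbno fdnyp zbs bwsc qdohz vxbb kfi
Hunk 5: at line 7 remove [judb] add [mqcxp,pebd] -> 16 lines: lop nozq fcx unpd ecnd ndqh thmg mqcxp pebd ksbno fdnyp zbs bwsc qdohz vxbb kfi
Hunk 6: at line 7 remove [mqcxp,pebd,ksbno] add [tuhle,lgc] -> 15 lines: lop nozq fcx unpd ecnd ndqh thmg tuhle lgc fdnyp zbs bwsc qdohz vxbb kfi
Final line 15: kfi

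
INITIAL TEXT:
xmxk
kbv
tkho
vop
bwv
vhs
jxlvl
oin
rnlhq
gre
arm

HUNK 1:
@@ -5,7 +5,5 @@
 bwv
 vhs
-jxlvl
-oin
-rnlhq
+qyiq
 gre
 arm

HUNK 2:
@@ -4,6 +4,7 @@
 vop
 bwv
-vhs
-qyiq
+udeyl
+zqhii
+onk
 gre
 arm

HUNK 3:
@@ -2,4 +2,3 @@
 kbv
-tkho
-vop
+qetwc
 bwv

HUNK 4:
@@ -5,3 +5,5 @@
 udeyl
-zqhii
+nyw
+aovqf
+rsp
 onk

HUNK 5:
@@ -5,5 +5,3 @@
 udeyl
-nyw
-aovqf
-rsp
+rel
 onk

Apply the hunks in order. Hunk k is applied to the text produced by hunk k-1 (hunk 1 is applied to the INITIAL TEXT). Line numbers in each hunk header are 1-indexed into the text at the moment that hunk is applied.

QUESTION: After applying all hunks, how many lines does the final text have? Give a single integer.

Answer: 9

Derivation:
Hunk 1: at line 5 remove [jxlvl,oin,rnlhq] add [qyiq] -> 9 lines: xmxk kbv tkho vop bwv vhs qyiq gre arm
Hunk 2: at line 4 remove [vhs,qyiq] add [udeyl,zqhii,onk] -> 10 lines: xmxk kbv tkho vop bwv udeyl zqhii onk gre arm
Hunk 3: at line 2 remove [tkho,vop] add [qetwc] -> 9 lines: xmxk kbv qetwc bwv udeyl zqhii onk gre arm
Hunk 4: at line 5 remove [zqhii] add [nyw,aovqf,rsp] -> 11 lines: xmxk kbv qetwc bwv udeyl nyw aovqf rsp onk gre arm
Hunk 5: at line 5 remove [nyw,aovqf,rsp] add [rel] -> 9 lines: xmxk kbv qetwc bwv udeyl rel onk gre arm
Final line count: 9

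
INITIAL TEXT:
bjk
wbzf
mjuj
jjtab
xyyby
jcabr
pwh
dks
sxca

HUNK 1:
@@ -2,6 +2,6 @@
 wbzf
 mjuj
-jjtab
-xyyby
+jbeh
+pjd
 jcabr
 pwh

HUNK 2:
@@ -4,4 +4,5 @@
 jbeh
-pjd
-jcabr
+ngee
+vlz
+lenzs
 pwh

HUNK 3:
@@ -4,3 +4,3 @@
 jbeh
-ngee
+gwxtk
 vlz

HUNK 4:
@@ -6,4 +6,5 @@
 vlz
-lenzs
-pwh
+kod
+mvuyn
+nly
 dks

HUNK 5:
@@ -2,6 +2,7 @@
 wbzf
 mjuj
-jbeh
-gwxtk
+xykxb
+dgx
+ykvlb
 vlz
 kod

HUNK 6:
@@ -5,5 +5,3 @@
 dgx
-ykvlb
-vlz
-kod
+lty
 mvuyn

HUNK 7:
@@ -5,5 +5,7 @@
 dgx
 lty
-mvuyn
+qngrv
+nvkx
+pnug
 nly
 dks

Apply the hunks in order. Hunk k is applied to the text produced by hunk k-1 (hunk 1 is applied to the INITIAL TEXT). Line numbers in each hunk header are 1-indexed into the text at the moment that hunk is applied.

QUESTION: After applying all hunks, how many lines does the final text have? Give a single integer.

Hunk 1: at line 2 remove [jjtab,xyyby] add [jbeh,pjd] -> 9 lines: bjk wbzf mjuj jbeh pjd jcabr pwh dks sxca
Hunk 2: at line 4 remove [pjd,jcabr] add [ngee,vlz,lenzs] -> 10 lines: bjk wbzf mjuj jbeh ngee vlz lenzs pwh dks sxca
Hunk 3: at line 4 remove [ngee] add [gwxtk] -> 10 lines: bjk wbzf mjuj jbeh gwxtk vlz lenzs pwh dks sxca
Hunk 4: at line 6 remove [lenzs,pwh] add [kod,mvuyn,nly] -> 11 lines: bjk wbzf mjuj jbeh gwxtk vlz kod mvuyn nly dks sxca
Hunk 5: at line 2 remove [jbeh,gwxtk] add [xykxb,dgx,ykvlb] -> 12 lines: bjk wbzf mjuj xykxb dgx ykvlb vlz kod mvuyn nly dks sxca
Hunk 6: at line 5 remove [ykvlb,vlz,kod] add [lty] -> 10 lines: bjk wbzf mjuj xykxb dgx lty mvuyn nly dks sxca
Hunk 7: at line 5 remove [mvuyn] add [qngrv,nvkx,pnug] -> 12 lines: bjk wbzf mjuj xykxb dgx lty qngrv nvkx pnug nly dks sxca
Final line count: 12

Answer: 12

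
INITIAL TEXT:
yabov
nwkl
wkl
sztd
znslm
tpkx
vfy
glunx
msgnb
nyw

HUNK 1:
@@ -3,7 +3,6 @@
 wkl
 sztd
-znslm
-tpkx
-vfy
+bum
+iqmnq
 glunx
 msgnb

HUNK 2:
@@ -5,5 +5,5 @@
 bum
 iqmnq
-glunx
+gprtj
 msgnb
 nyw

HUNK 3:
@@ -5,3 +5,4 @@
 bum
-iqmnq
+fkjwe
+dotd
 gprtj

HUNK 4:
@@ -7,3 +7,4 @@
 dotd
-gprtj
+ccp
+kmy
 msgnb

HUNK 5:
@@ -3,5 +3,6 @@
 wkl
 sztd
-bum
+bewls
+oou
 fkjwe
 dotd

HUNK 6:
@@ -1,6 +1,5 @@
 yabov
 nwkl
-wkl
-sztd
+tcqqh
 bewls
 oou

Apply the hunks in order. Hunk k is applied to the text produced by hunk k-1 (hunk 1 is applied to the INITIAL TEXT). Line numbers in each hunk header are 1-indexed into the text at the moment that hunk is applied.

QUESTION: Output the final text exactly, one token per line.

Answer: yabov
nwkl
tcqqh
bewls
oou
fkjwe
dotd
ccp
kmy
msgnb
nyw

Derivation:
Hunk 1: at line 3 remove [znslm,tpkx,vfy] add [bum,iqmnq] -> 9 lines: yabov nwkl wkl sztd bum iqmnq glunx msgnb nyw
Hunk 2: at line 5 remove [glunx] add [gprtj] -> 9 lines: yabov nwkl wkl sztd bum iqmnq gprtj msgnb nyw
Hunk 3: at line 5 remove [iqmnq] add [fkjwe,dotd] -> 10 lines: yabov nwkl wkl sztd bum fkjwe dotd gprtj msgnb nyw
Hunk 4: at line 7 remove [gprtj] add [ccp,kmy] -> 11 lines: yabov nwkl wkl sztd bum fkjwe dotd ccp kmy msgnb nyw
Hunk 5: at line 3 remove [bum] add [bewls,oou] -> 12 lines: yabov nwkl wkl sztd bewls oou fkjwe dotd ccp kmy msgnb nyw
Hunk 6: at line 1 remove [wkl,sztd] add [tcqqh] -> 11 lines: yabov nwkl tcqqh bewls oou fkjwe dotd ccp kmy msgnb nyw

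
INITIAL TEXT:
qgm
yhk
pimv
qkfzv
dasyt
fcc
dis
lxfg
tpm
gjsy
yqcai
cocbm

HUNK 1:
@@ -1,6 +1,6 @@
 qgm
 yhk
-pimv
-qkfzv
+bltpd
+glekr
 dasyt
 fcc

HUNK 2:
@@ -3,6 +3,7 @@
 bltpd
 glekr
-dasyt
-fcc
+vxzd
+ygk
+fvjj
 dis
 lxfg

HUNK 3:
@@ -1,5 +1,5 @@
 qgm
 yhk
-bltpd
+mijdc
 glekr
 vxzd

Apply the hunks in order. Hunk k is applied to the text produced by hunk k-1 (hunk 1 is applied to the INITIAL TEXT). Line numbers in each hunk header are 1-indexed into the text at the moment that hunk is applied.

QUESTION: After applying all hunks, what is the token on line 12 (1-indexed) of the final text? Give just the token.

Hunk 1: at line 1 remove [pimv,qkfzv] add [bltpd,glekr] -> 12 lines: qgm yhk bltpd glekr dasyt fcc dis lxfg tpm gjsy yqcai cocbm
Hunk 2: at line 3 remove [dasyt,fcc] add [vxzd,ygk,fvjj] -> 13 lines: qgm yhk bltpd glekr vxzd ygk fvjj dis lxfg tpm gjsy yqcai cocbm
Hunk 3: at line 1 remove [bltpd] add [mijdc] -> 13 lines: qgm yhk mijdc glekr vxzd ygk fvjj dis lxfg tpm gjsy yqcai cocbm
Final line 12: yqcai

Answer: yqcai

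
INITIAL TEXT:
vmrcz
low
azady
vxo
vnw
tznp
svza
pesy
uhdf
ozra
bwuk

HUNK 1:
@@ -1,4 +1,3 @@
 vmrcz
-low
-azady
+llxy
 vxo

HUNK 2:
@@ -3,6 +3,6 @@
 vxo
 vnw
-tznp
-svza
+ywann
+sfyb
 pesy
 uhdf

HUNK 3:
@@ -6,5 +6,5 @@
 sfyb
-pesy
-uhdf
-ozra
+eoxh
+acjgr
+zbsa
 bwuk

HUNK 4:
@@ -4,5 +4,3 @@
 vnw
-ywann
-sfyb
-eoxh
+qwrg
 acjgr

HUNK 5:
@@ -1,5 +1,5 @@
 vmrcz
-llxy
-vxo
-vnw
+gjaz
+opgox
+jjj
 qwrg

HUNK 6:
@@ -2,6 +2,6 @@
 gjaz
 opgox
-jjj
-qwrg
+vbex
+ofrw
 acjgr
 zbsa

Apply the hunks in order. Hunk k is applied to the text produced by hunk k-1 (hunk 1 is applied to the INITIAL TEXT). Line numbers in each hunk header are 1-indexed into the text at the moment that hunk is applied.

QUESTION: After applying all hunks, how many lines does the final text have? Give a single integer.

Hunk 1: at line 1 remove [low,azady] add [llxy] -> 10 lines: vmrcz llxy vxo vnw tznp svza pesy uhdf ozra bwuk
Hunk 2: at line 3 remove [tznp,svza] add [ywann,sfyb] -> 10 lines: vmrcz llxy vxo vnw ywann sfyb pesy uhdf ozra bwuk
Hunk 3: at line 6 remove [pesy,uhdf,ozra] add [eoxh,acjgr,zbsa] -> 10 lines: vmrcz llxy vxo vnw ywann sfyb eoxh acjgr zbsa bwuk
Hunk 4: at line 4 remove [ywann,sfyb,eoxh] add [qwrg] -> 8 lines: vmrcz llxy vxo vnw qwrg acjgr zbsa bwuk
Hunk 5: at line 1 remove [llxy,vxo,vnw] add [gjaz,opgox,jjj] -> 8 lines: vmrcz gjaz opgox jjj qwrg acjgr zbsa bwuk
Hunk 6: at line 2 remove [jjj,qwrg] add [vbex,ofrw] -> 8 lines: vmrcz gjaz opgox vbex ofrw acjgr zbsa bwuk
Final line count: 8

Answer: 8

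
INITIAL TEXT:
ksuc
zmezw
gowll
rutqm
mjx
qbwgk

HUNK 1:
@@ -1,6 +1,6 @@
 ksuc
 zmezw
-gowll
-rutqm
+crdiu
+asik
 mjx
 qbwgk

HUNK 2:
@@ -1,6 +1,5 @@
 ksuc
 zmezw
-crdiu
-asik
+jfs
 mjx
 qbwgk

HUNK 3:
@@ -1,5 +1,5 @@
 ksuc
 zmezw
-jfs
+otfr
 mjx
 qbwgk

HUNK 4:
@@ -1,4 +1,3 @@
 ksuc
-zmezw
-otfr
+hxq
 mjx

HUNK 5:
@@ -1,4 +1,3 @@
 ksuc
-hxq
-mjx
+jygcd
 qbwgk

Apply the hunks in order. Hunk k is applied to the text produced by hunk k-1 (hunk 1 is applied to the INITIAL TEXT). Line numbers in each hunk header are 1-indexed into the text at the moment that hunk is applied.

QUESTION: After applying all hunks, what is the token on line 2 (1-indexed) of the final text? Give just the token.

Answer: jygcd

Derivation:
Hunk 1: at line 1 remove [gowll,rutqm] add [crdiu,asik] -> 6 lines: ksuc zmezw crdiu asik mjx qbwgk
Hunk 2: at line 1 remove [crdiu,asik] add [jfs] -> 5 lines: ksuc zmezw jfs mjx qbwgk
Hunk 3: at line 1 remove [jfs] add [otfr] -> 5 lines: ksuc zmezw otfr mjx qbwgk
Hunk 4: at line 1 remove [zmezw,otfr] add [hxq] -> 4 lines: ksuc hxq mjx qbwgk
Hunk 5: at line 1 remove [hxq,mjx] add [jygcd] -> 3 lines: ksuc jygcd qbwgk
Final line 2: jygcd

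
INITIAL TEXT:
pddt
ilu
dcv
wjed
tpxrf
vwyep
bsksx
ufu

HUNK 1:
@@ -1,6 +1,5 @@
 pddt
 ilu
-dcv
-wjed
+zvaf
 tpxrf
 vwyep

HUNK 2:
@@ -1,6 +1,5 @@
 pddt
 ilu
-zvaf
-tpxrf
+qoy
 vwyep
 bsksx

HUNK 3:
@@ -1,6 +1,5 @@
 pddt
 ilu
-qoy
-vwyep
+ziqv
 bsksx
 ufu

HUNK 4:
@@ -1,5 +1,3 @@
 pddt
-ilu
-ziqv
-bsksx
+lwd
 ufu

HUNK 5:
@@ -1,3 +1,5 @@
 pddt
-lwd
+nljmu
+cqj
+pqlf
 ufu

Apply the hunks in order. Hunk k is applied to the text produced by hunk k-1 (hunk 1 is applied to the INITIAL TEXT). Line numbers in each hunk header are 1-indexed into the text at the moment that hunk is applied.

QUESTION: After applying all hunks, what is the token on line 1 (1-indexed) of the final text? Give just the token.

Answer: pddt

Derivation:
Hunk 1: at line 1 remove [dcv,wjed] add [zvaf] -> 7 lines: pddt ilu zvaf tpxrf vwyep bsksx ufu
Hunk 2: at line 1 remove [zvaf,tpxrf] add [qoy] -> 6 lines: pddt ilu qoy vwyep bsksx ufu
Hunk 3: at line 1 remove [qoy,vwyep] add [ziqv] -> 5 lines: pddt ilu ziqv bsksx ufu
Hunk 4: at line 1 remove [ilu,ziqv,bsksx] add [lwd] -> 3 lines: pddt lwd ufu
Hunk 5: at line 1 remove [lwd] add [nljmu,cqj,pqlf] -> 5 lines: pddt nljmu cqj pqlf ufu
Final line 1: pddt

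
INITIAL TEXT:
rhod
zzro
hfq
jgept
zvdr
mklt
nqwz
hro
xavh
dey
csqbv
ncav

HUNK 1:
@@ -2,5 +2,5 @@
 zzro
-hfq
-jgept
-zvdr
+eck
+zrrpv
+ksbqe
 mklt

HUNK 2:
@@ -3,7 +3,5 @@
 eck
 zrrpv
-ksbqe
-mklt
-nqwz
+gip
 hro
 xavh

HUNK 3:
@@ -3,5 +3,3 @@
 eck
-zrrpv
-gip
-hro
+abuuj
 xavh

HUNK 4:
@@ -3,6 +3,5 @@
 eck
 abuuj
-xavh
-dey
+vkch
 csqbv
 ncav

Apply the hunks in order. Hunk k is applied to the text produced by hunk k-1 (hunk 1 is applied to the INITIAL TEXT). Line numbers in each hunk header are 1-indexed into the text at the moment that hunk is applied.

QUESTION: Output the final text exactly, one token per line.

Answer: rhod
zzro
eck
abuuj
vkch
csqbv
ncav

Derivation:
Hunk 1: at line 2 remove [hfq,jgept,zvdr] add [eck,zrrpv,ksbqe] -> 12 lines: rhod zzro eck zrrpv ksbqe mklt nqwz hro xavh dey csqbv ncav
Hunk 2: at line 3 remove [ksbqe,mklt,nqwz] add [gip] -> 10 lines: rhod zzro eck zrrpv gip hro xavh dey csqbv ncav
Hunk 3: at line 3 remove [zrrpv,gip,hro] add [abuuj] -> 8 lines: rhod zzro eck abuuj xavh dey csqbv ncav
Hunk 4: at line 3 remove [xavh,dey] add [vkch] -> 7 lines: rhod zzro eck abuuj vkch csqbv ncav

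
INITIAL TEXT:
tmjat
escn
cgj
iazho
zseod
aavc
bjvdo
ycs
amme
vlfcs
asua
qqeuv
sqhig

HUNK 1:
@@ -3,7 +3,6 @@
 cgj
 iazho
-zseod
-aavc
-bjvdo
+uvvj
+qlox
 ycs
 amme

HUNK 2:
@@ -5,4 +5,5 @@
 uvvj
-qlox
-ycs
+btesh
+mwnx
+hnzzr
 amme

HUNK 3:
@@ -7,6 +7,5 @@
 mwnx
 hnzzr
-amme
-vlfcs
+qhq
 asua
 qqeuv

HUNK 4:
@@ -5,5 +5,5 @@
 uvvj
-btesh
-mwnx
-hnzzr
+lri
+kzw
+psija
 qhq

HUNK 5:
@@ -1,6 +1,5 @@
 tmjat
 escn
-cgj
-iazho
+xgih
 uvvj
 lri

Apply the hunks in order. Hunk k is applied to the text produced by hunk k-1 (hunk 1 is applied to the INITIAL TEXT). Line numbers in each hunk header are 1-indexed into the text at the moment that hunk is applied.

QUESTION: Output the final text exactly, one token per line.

Answer: tmjat
escn
xgih
uvvj
lri
kzw
psija
qhq
asua
qqeuv
sqhig

Derivation:
Hunk 1: at line 3 remove [zseod,aavc,bjvdo] add [uvvj,qlox] -> 12 lines: tmjat escn cgj iazho uvvj qlox ycs amme vlfcs asua qqeuv sqhig
Hunk 2: at line 5 remove [qlox,ycs] add [btesh,mwnx,hnzzr] -> 13 lines: tmjat escn cgj iazho uvvj btesh mwnx hnzzr amme vlfcs asua qqeuv sqhig
Hunk 3: at line 7 remove [amme,vlfcs] add [qhq] -> 12 lines: tmjat escn cgj iazho uvvj btesh mwnx hnzzr qhq asua qqeuv sqhig
Hunk 4: at line 5 remove [btesh,mwnx,hnzzr] add [lri,kzw,psija] -> 12 lines: tmjat escn cgj iazho uvvj lri kzw psija qhq asua qqeuv sqhig
Hunk 5: at line 1 remove [cgj,iazho] add [xgih] -> 11 lines: tmjat escn xgih uvvj lri kzw psija qhq asua qqeuv sqhig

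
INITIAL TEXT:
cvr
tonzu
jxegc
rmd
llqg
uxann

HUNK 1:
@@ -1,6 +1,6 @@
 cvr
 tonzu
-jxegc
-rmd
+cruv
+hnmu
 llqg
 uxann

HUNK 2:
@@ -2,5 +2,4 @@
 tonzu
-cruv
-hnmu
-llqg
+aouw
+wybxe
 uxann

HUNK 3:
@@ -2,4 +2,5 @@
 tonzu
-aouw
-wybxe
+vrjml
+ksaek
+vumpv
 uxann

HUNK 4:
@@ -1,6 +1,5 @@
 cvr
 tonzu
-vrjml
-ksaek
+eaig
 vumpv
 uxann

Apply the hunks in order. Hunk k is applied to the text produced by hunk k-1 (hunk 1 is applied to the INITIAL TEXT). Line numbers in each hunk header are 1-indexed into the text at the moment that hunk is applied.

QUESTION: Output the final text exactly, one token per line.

Answer: cvr
tonzu
eaig
vumpv
uxann

Derivation:
Hunk 1: at line 1 remove [jxegc,rmd] add [cruv,hnmu] -> 6 lines: cvr tonzu cruv hnmu llqg uxann
Hunk 2: at line 2 remove [cruv,hnmu,llqg] add [aouw,wybxe] -> 5 lines: cvr tonzu aouw wybxe uxann
Hunk 3: at line 2 remove [aouw,wybxe] add [vrjml,ksaek,vumpv] -> 6 lines: cvr tonzu vrjml ksaek vumpv uxann
Hunk 4: at line 1 remove [vrjml,ksaek] add [eaig] -> 5 lines: cvr tonzu eaig vumpv uxann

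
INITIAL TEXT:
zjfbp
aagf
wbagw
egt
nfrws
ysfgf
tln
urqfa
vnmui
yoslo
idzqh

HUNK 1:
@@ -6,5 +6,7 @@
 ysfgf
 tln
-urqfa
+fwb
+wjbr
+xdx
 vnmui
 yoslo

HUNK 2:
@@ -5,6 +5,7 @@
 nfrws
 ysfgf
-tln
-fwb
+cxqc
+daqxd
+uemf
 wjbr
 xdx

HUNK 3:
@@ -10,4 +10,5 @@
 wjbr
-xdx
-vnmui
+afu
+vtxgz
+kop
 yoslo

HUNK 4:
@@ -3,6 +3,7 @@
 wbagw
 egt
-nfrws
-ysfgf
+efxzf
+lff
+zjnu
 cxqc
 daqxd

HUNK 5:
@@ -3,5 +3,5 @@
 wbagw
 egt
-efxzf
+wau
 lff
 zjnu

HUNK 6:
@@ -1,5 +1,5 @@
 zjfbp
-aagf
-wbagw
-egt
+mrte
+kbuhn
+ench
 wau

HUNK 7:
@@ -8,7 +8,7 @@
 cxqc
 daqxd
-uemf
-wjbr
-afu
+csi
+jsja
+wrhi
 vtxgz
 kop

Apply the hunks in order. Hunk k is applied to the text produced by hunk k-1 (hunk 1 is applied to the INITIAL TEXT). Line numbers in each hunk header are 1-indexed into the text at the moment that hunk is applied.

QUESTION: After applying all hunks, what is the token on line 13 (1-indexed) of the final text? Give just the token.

Hunk 1: at line 6 remove [urqfa] add [fwb,wjbr,xdx] -> 13 lines: zjfbp aagf wbagw egt nfrws ysfgf tln fwb wjbr xdx vnmui yoslo idzqh
Hunk 2: at line 5 remove [tln,fwb] add [cxqc,daqxd,uemf] -> 14 lines: zjfbp aagf wbagw egt nfrws ysfgf cxqc daqxd uemf wjbr xdx vnmui yoslo idzqh
Hunk 3: at line 10 remove [xdx,vnmui] add [afu,vtxgz,kop] -> 15 lines: zjfbp aagf wbagw egt nfrws ysfgf cxqc daqxd uemf wjbr afu vtxgz kop yoslo idzqh
Hunk 4: at line 3 remove [nfrws,ysfgf] add [efxzf,lff,zjnu] -> 16 lines: zjfbp aagf wbagw egt efxzf lff zjnu cxqc daqxd uemf wjbr afu vtxgz kop yoslo idzqh
Hunk 5: at line 3 remove [efxzf] add [wau] -> 16 lines: zjfbp aagf wbagw egt wau lff zjnu cxqc daqxd uemf wjbr afu vtxgz kop yoslo idzqh
Hunk 6: at line 1 remove [aagf,wbagw,egt] add [mrte,kbuhn,ench] -> 16 lines: zjfbp mrte kbuhn ench wau lff zjnu cxqc daqxd uemf wjbr afu vtxgz kop yoslo idzqh
Hunk 7: at line 8 remove [uemf,wjbr,afu] add [csi,jsja,wrhi] -> 16 lines: zjfbp mrte kbuhn ench wau lff zjnu cxqc daqxd csi jsja wrhi vtxgz kop yoslo idzqh
Final line 13: vtxgz

Answer: vtxgz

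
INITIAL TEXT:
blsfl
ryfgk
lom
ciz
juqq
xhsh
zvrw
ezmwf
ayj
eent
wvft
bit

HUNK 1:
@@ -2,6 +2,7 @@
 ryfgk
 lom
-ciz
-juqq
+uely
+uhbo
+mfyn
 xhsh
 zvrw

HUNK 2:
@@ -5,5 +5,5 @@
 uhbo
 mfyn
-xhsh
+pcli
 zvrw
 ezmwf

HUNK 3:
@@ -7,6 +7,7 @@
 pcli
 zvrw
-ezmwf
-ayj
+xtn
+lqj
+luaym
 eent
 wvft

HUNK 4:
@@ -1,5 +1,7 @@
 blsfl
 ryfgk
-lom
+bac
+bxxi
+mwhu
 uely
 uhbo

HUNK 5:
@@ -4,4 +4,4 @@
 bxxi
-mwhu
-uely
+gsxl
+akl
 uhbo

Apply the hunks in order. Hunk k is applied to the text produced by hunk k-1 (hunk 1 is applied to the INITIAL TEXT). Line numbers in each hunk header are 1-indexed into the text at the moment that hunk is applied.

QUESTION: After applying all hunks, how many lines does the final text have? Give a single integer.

Hunk 1: at line 2 remove [ciz,juqq] add [uely,uhbo,mfyn] -> 13 lines: blsfl ryfgk lom uely uhbo mfyn xhsh zvrw ezmwf ayj eent wvft bit
Hunk 2: at line 5 remove [xhsh] add [pcli] -> 13 lines: blsfl ryfgk lom uely uhbo mfyn pcli zvrw ezmwf ayj eent wvft bit
Hunk 3: at line 7 remove [ezmwf,ayj] add [xtn,lqj,luaym] -> 14 lines: blsfl ryfgk lom uely uhbo mfyn pcli zvrw xtn lqj luaym eent wvft bit
Hunk 4: at line 1 remove [lom] add [bac,bxxi,mwhu] -> 16 lines: blsfl ryfgk bac bxxi mwhu uely uhbo mfyn pcli zvrw xtn lqj luaym eent wvft bit
Hunk 5: at line 4 remove [mwhu,uely] add [gsxl,akl] -> 16 lines: blsfl ryfgk bac bxxi gsxl akl uhbo mfyn pcli zvrw xtn lqj luaym eent wvft bit
Final line count: 16

Answer: 16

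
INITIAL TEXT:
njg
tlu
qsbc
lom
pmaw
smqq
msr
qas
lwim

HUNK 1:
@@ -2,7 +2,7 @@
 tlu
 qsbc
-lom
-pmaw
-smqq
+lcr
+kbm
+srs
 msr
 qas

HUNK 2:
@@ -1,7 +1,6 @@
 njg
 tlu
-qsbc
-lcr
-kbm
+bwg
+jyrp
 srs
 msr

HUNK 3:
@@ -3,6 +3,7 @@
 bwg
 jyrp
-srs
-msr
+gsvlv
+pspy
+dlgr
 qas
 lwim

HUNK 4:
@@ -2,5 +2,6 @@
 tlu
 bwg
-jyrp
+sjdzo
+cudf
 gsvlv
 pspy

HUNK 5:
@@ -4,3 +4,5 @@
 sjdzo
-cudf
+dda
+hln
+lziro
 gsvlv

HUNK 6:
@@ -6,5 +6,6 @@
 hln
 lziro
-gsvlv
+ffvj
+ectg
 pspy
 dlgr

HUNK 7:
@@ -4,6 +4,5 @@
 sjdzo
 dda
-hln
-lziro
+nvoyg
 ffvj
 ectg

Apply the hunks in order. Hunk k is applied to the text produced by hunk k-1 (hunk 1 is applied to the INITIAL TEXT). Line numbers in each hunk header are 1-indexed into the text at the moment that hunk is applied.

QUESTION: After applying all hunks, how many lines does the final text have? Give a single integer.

Hunk 1: at line 2 remove [lom,pmaw,smqq] add [lcr,kbm,srs] -> 9 lines: njg tlu qsbc lcr kbm srs msr qas lwim
Hunk 2: at line 1 remove [qsbc,lcr,kbm] add [bwg,jyrp] -> 8 lines: njg tlu bwg jyrp srs msr qas lwim
Hunk 3: at line 3 remove [srs,msr] add [gsvlv,pspy,dlgr] -> 9 lines: njg tlu bwg jyrp gsvlv pspy dlgr qas lwim
Hunk 4: at line 2 remove [jyrp] add [sjdzo,cudf] -> 10 lines: njg tlu bwg sjdzo cudf gsvlv pspy dlgr qas lwim
Hunk 5: at line 4 remove [cudf] add [dda,hln,lziro] -> 12 lines: njg tlu bwg sjdzo dda hln lziro gsvlv pspy dlgr qas lwim
Hunk 6: at line 6 remove [gsvlv] add [ffvj,ectg] -> 13 lines: njg tlu bwg sjdzo dda hln lziro ffvj ectg pspy dlgr qas lwim
Hunk 7: at line 4 remove [hln,lziro] add [nvoyg] -> 12 lines: njg tlu bwg sjdzo dda nvoyg ffvj ectg pspy dlgr qas lwim
Final line count: 12

Answer: 12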